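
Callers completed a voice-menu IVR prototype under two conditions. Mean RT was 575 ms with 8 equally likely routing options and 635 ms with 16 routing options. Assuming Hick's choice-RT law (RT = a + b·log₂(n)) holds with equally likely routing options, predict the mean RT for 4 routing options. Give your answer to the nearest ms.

Fit slope and intercept:
  b = (635 − 575) / (log₂ 16 − log₂ 8) = 60 / (4 − 3) = 60 ms/bit
  a = 575 − 60 × 3 = 395 ms
Then RT(4) = 395 + 60 × log₂ 4 = 395 + 60 × 2 ≈ 515.000 ms.

515 ms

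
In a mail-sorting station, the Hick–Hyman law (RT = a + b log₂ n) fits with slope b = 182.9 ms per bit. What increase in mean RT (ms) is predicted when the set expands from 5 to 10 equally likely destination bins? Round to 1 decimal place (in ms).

Only the slope matters, since a is common to both: ΔRT = b·log₂(n₂/n₁).
log₂(10) − log₂(5) = log₂(10/5) = log₂(2) = 1.
ΔRT = 182.9 × 1.0000 = 182.900 ms.

182.9 ms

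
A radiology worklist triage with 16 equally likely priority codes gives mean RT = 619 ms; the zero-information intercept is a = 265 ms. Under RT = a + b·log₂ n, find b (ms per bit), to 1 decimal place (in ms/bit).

log₂(16) = 4 bits.
b = (RT − a)/log₂ n = (619 − 265) / 4 = 88.500 ms/bit.

88.5 ms/bit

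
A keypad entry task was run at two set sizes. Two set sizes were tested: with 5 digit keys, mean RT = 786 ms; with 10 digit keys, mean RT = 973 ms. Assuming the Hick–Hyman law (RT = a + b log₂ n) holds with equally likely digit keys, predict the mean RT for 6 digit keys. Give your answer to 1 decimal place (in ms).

835.2 ms

Fit slope and intercept:
  b = (973 − 786) / (log₂ 10 − log₂ 5) = 187 / (3.3219 − 2.3219) = 187.000 ms/bit
  a = 786 − 187.000 × 2.3219 = 351.799 ms
Then RT(6) = 351.799 + 187.000 × log₂ 6 = 351.799 + 187.000 × 2.5850 ≈ 835.187 ms.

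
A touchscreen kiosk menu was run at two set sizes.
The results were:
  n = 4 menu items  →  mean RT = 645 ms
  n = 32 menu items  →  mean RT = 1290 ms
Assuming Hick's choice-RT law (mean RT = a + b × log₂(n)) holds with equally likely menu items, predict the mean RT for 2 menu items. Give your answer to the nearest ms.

Fit slope and intercept:
  b = (1290 − 645) / (log₂ 32 − log₂ 4) = 645 / (5 − 2) = 215 ms/bit
  a = 645 − 215 × 2 = 215 ms
Then RT(2) = 215 + 215 × log₂ 2 = 215 + 215 × 1 ≈ 430.000 ms.

430 ms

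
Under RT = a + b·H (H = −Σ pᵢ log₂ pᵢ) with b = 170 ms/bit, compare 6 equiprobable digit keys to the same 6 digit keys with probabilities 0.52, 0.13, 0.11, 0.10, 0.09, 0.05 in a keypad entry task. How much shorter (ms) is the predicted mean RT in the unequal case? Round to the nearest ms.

The RT saving is b·ΔH. Equiprobable H₀ = log₂(6) = 2.5850 bits; with the given probabilities H = 2.0845 bits.
b·(H₀ − H) = 170 × (2.5850 − 2.0845) = 85.09 ms.

85 ms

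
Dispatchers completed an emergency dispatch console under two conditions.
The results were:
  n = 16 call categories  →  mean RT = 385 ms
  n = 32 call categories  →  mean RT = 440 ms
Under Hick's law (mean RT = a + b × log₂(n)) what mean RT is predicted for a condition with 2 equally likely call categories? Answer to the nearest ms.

220 ms

RT is linear in log₂ n, so two points fix the line:
  b = (440 − 385) / (log₂ 32 − log₂ 16) = 55 / (5 − 4) = 55 ms/bit
  a = 385 − 55 × 4 = 165 ms
Then RT(2) = 165 + 55 × log₂ 2 = 165 + 55 × 1 ≈ 220.000 ms.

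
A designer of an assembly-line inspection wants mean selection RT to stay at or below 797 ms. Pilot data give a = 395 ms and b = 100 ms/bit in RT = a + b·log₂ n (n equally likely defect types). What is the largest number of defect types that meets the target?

16

Set 395 + 100·log₂ n ≤ 797 → log₂ n ≤ (797 − 395)/100 = 4.0200.
So n ≤ 2^4.0200 = 16.223; the largest integer n is 16.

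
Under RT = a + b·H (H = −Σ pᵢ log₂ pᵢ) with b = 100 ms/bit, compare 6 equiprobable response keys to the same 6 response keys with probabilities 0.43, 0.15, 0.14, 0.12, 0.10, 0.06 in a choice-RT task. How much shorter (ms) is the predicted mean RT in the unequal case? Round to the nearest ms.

31 ms

Equiprobable entropy H₀ = log₂ 6 = 2.5850 bits.
Skewed entropy H = −Σ pᵢ log₂ pᵢ = 2.2740 bits.
ΔRT = b·(H₀ − H) = 100 × 0.3109 = 31.09 ms.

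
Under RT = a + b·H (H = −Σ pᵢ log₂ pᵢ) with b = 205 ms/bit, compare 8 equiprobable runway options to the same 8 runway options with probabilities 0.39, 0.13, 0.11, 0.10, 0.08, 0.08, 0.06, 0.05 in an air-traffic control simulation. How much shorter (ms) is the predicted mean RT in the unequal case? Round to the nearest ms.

74 ms

The RT saving is b·ΔH. Equiprobable H₀ = log₂(8) = 3.0000 bits; with the given probabilities H = 2.6376 bits.
b·(H₀ − H) = 205 × (3.0000 − 2.6376) = 74.30 ms.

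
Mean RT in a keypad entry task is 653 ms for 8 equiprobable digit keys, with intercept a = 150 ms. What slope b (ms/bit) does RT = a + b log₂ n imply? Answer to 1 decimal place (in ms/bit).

167.7 ms/bit

b = (653 − 150) / log₂(8) = 503 / 3 = 167.667 ms/bit.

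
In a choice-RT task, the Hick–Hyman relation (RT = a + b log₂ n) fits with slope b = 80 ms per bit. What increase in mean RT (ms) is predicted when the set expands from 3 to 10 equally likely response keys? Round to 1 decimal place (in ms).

The intercept a cancels: ΔRT = b·(log₂ n₂ − log₂ n₁) = b·log₂(n₂/n₁).
log₂(10) − log₂(3) = 3.3219 − 1.5850 = 1.7370.
ΔRT = 80 × 1.7370 = 138.957 ms.

139.0 ms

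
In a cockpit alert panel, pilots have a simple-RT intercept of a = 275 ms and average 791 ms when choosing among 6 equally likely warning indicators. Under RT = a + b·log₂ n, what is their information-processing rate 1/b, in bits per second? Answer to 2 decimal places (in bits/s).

5.01 bits/s

b = (791 − 275)/log₂ 6 = 516/2.5850 = 199.616 ms per bit = 0.19962 s/bit; the reciprocal is 5.010 bits/s.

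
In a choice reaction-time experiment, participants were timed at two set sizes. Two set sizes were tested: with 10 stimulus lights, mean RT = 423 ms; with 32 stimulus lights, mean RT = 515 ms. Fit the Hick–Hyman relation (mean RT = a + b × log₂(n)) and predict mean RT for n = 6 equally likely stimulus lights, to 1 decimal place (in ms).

382.6 ms

Solve the two-equation system in a and b:
  b = (515 − 423) / (log₂ 32 − log₂ 10) = 92 / (5 − 3.3219) = 54.825 ms/bit
  a = 423 − 54.825 × 3.3219 = 240.876 ms
Then RT(6) = 240.876 + 54.825 × log₂ 6 = 240.876 + 54.825 × 2.5850 ≈ 382.596 ms.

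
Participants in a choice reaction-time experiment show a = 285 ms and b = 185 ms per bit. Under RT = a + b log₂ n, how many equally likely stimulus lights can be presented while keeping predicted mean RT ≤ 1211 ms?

Set 285 + 185·log₂ n ≤ 1211 → log₂ n ≤ (1211 − 285)/185 = 5.0054.
So n ≤ 2^5.0054 = 32.120; the largest integer n is 32.

32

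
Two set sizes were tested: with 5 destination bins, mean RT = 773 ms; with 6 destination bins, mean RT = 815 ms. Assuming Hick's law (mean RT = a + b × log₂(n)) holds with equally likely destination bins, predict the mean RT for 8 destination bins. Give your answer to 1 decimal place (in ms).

881.3 ms

Solve the two-equation system in a and b:
  b = (815 − 773) / (log₂ 6 − log₂ 5) = 42 / (2.5850 − 2.3219) = 159.675 ms/bit
  a = 773 − 159.675 × 2.3219 = 402.246 ms
Then RT(8) = 402.246 + 159.675 × log₂ 8 = 402.246 + 159.675 × 3 ≈ 881.271 ms.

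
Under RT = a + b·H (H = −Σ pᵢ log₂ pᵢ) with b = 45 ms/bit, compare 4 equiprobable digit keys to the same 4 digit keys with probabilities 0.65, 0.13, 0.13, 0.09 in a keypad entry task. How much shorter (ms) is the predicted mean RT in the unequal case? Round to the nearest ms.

23 ms

Equiprobable entropy H₀ = log₂ 4 = 2.0000 bits.
Skewed entropy H = −Σ pᵢ log₂ pᵢ = 1.4819 bits.
ΔRT = b·(H₀ − H) = 45 × 0.5181 = 23.31 ms.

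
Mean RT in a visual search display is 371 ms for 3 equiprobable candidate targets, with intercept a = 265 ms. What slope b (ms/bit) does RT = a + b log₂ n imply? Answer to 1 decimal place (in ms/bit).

66.9 ms/bit

3 alternatives carry log₂ 3 = 1.5850 bits; the choice cost is 371 − 265 = 106 ms, so b = 106/1.5850 = 66.879 ms/bit.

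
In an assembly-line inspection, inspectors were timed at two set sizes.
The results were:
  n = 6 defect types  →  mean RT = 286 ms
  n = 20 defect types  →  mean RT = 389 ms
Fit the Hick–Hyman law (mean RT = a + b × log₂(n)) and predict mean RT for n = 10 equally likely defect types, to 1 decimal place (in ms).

Fit slope and intercept:
  b = (389 − 286) / (log₂ 20 − log₂ 6) = 103 / (4.3219 − 2.5850) = 59.299 ms/bit
  a = 286 − 59.299 × 2.5850 = 132.715 ms
Then RT(10) = 132.715 + 59.299 × log₂ 10 = 132.715 + 59.299 × 3.3219 ≈ 329.701 ms.

329.7 ms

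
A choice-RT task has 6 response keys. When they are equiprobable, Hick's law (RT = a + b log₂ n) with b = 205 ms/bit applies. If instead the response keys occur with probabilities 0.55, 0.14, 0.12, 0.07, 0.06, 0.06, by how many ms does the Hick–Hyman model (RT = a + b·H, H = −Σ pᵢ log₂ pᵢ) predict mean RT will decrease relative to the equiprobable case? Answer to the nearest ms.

Equiprobable entropy H₀ = log₂ 6 = 2.5850 bits.
Skewed entropy H = −Σ pᵢ log₂ pᵢ = 1.9942 bits.
ΔRT = b·(H₀ − H) = 205 × 0.5908 = 121.11 ms.

121 ms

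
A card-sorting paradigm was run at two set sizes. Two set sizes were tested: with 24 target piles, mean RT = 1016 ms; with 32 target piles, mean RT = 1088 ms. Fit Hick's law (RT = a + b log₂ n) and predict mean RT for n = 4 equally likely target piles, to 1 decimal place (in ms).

567.6 ms

RT is linear in log₂ n, so two points fix the line:
  b = (1088 − 1016) / (log₂ 32 − log₂ 24) = 72 / (5 − 4.5850) = 173.478 ms/bit
  a = 1016 − 173.478 × 4.5850 = 220.608 ms
Then RT(4) = 220.608 + 173.478 × log₂ 4 = 220.608 + 173.478 × 2 ≈ 567.565 ms.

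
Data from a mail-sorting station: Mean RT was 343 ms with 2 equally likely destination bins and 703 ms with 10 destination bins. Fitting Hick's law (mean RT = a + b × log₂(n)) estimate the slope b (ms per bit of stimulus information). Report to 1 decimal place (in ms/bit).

155.0 ms/bit

b = (RT₂ − RT₁)/(log₂ n₂ − log₂ n₁) = (703 − 343)/(3.3219 − 1) = 155.044 ms/bit.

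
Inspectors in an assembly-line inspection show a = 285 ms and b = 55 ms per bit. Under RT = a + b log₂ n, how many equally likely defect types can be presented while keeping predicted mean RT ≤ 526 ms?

Information budget: (526 − 285)/55 = 4.3818 bits, so n ≤ 2^4.3818 = 20.848 → at most 20.

20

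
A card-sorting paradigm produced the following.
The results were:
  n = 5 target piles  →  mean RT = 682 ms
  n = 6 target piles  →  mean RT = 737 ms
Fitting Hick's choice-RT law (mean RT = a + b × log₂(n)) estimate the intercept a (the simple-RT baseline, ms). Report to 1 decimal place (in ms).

196.5 ms

b = (RT₂ − RT₁)/(log₂ n₂ − log₂ n₁) = (737 − 682)/(2.5850 − 2.3219) = 209.098 ms/bit.
Intercept: a = 682 − 209.098·log₂(5) = 196.489 ms.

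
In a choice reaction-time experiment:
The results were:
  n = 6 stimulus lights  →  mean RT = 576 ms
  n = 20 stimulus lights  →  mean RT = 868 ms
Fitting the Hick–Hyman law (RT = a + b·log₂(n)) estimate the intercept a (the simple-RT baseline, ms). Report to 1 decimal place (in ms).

Slope: b = (868 − 576) / (log₂ 20 − log₂ 6) = 292/1.7370 = 168.109 ms/bit.
a = RT₁ − b·log₂ n₁ = 576 − 168.109 × 2.5850 = 141.444 ms.

141.4 ms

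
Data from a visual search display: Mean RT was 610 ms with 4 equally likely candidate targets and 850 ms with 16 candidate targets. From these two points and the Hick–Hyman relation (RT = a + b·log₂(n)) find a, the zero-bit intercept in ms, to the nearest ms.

370 ms

Slope: b = (850 − 610) / (log₂ 16 − log₂ 4) = 240/2.0000 = 120 ms/bit.
a = RT₁ − b·log₂ n₁ = 610 − 120 × 2 = 370.000 ms.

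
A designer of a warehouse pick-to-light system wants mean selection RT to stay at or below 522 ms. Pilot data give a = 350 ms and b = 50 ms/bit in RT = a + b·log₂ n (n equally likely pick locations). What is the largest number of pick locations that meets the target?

50·log₂ n ≤ 522 − 350 = 172, giving log₂ n ≤ 3.4400 and n ≤ 10.853. The largest whole number is 10.

10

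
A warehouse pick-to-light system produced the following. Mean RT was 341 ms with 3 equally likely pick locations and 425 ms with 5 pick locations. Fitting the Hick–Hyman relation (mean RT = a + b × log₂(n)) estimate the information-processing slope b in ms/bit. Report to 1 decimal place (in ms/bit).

b = (RT₂ − RT₁)/(log₂ n₂ − log₂ n₁) = (425 − 341)/(2.3219 − 1.5850) = 113.981 ms/bit.

114.0 ms/bit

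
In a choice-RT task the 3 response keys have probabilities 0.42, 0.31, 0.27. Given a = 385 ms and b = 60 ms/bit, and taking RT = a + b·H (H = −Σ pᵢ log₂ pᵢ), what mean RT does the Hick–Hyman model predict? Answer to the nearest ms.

479 ms

H = 0.42·log₂(1/0.42) + 0.31·log₂(1/0.31) + 0.27·log₂(1/0.27) = 1.5595 bits.
RT = 385 + 60 × 1.5595 = 478.57 ms.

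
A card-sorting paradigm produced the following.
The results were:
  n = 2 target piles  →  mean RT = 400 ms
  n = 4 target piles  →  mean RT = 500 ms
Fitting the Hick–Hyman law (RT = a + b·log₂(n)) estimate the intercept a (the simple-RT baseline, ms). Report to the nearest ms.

300 ms

Slope: b = (500 − 400) / (log₂ 4 − log₂ 2) = 100/1.0000 = 100 ms/bit.
Intercept: a = 400 − 100·log₂(2) = 300.000 ms.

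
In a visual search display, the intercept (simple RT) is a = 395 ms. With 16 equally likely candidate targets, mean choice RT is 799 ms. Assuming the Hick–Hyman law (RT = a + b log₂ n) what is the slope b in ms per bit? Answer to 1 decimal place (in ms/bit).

101.0 ms/bit

16 alternatives carry log₂ 16 = 4 bits; the choice cost is 799 − 395 = 404 ms, so b = 404/4 = 101.000 ms/bit.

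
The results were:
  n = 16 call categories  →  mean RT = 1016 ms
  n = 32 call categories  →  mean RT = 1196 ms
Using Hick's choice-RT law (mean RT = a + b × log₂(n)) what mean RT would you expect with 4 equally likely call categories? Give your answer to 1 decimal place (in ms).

Fit slope and intercept:
  b = (1196 − 1016) / (log₂ 32 − log₂ 16) = 180 / (5 − 4) = 180.000 ms/bit
  a = 1016 − 180.000 × 4 = 296.000 ms
Then RT(4) = 296.000 + 180.000 × log₂ 4 = 296.000 + 180.000 × 2 ≈ 656.000 ms.

656.0 ms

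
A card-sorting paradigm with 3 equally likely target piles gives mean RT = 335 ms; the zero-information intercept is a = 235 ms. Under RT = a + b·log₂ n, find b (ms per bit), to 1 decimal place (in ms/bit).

b = (335 − 235) / log₂(3) = 100 / 1.5850 = 63.093 ms/bit.

63.1 ms/bit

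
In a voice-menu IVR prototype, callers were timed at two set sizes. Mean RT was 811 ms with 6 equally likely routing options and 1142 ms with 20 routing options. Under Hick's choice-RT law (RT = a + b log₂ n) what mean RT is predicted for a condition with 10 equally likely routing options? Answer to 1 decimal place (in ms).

951.4 ms

Fit slope and intercept:
  b = (1142 − 811) / (log₂ 20 − log₂ 6) = 331 / (4.3219 − 2.5850) = 190.562 ms/bit
  a = 811 − 190.562 × 2.5850 = 318.404 ms
Then RT(10) = 318.404 + 190.562 × log₂ 10 = 318.404 + 190.562 × 3.3219 ≈ 951.438 ms.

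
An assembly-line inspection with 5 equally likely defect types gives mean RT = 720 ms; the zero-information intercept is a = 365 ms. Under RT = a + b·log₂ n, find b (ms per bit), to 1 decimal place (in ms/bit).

log₂(5) = 2.3219 bits.
b = (RT − a)/log₂ n = (720 − 365) / 2.3219 = 152.890 ms/bit.

152.9 ms/bit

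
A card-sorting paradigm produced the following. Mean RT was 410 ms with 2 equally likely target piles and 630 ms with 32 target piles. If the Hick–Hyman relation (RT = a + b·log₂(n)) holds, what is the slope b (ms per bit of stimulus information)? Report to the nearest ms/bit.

55 ms/bit

The slope on a log₂ axis is (630 − 410) / (5 − 1) = 55 ms/bit.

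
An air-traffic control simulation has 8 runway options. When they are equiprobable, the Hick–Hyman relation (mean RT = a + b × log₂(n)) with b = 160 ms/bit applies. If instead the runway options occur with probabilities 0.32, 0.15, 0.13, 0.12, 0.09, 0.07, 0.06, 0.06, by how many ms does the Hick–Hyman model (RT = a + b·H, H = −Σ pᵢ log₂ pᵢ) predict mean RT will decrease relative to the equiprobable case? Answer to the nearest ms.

Equiprobable entropy H₀ = log₂ 8 = 3.0000 bits.
Skewed entropy H = −Σ pᵢ log₂ pᵢ = 2.7546 bits.
ΔRT = b·(H₀ − H) = 160 × 0.2454 = 39.27 ms.

39 ms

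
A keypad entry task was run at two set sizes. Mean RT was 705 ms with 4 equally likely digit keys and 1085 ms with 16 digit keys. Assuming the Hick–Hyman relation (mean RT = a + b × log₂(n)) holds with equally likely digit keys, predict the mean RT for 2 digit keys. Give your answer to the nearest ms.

515 ms

With log₂ n on the abscissa the relation is linear; from the two conditions:
  b = (1085 − 705) / (log₂ 16 − log₂ 4) = 380 / (4 − 2) = 190 ms/bit
  a = 705 − 190 × 2 = 325 ms
Then RT(2) = 325 + 190 × log₂ 2 = 325 + 190 × 1 ≈ 515.000 ms.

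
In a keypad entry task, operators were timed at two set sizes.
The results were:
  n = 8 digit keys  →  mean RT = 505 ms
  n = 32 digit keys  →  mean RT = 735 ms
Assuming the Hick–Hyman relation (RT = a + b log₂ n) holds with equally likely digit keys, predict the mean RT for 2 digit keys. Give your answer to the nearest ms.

Fit slope and intercept:
  b = (735 − 505) / (log₂ 32 − log₂ 8) = 230 / (5 − 3) = 115 ms/bit
  a = 505 − 115 × 3 = 160 ms
Then RT(2) = 160 + 115 × log₂ 2 = 160 + 115 × 1 ≈ 275.000 ms.

275 ms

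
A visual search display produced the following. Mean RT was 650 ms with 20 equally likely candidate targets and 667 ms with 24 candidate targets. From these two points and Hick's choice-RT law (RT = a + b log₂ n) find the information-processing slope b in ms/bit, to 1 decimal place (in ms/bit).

Slope: b = (667 − 650) / (log₂ 24 − log₂ 20) = 17/0.2630 = 64.630 ms/bit.

64.6 ms/bit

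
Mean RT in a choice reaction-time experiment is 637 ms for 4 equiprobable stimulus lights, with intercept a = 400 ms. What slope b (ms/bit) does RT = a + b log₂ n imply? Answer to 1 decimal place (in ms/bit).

118.5 ms/bit

log₂(4) = 2 bits.
b = (RT − a)/log₂ n = (637 − 400) / 2 = 118.500 ms/bit.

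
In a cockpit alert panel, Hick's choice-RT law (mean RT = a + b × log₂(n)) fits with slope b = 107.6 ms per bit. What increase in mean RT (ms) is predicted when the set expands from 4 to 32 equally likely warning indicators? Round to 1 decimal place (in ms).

322.8 ms

Only the slope matters, since a is common to both: ΔRT = b·log₂(n₂/n₁).
log₂(32) − log₂(4) = log₂(32/4) = log₂(8) = 3.
ΔRT = 107.6 × 3.0000 = 322.800 ms.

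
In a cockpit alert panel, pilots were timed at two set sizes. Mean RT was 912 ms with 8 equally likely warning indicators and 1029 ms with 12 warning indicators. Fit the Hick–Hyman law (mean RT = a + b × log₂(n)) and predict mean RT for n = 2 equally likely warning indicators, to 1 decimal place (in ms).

RT is linear in log₂ n, so two points fix the line:
  b = (1029 − 912) / (log₂ 12 − log₂ 8) = 117 / (3.5850 − 3) = 200.013 ms/bit
  a = 912 − 200.013 × 3 = 311.962 ms
Then RT(2) = 311.962 + 200.013 × log₂ 2 = 311.962 + 200.013 × 1 ≈ 511.974 ms.

512.0 ms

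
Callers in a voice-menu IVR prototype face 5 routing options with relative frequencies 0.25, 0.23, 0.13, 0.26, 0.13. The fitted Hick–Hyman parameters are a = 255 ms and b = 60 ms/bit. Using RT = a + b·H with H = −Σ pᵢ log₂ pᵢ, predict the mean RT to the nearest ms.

390 ms

Entropy contributions −pᵢ log₂ pᵢ: 0.5000, 0.4877, 0.3826, 0.5053, 0.3826; sum H = 2.2582 bits.
RT = a + bH = 255 + 60·2.2582 = 390.49 ms.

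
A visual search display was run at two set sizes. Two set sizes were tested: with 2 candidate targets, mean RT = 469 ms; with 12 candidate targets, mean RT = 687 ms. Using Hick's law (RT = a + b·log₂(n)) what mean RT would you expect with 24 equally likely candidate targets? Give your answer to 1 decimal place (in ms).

With log₂ n on the abscissa the relation is linear; from the two conditions:
  b = (687 − 469) / (log₂ 12 − log₂ 2) = 218 / (3.5850 − 1) = 84.334 ms/bit
  a = 469 − 84.334 × 1 = 384.666 ms
Then RT(24) = 384.666 + 84.334 × log₂ 24 = 384.666 + 84.334 × 4.5850 ≈ 771.334 ms.

771.3 ms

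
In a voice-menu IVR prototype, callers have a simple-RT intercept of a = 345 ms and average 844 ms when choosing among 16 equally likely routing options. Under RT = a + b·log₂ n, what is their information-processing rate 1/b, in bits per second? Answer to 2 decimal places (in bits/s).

8.02 bits/s

b = (844 − 345)/log₂ 16 = 499/4 = 124.750 ms per bit = 0.12475 s/bit; the reciprocal is 8.016 bits/s.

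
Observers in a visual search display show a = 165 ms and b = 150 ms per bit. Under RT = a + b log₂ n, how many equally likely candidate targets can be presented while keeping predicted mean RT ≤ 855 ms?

150·log₂ n ≤ 855 − 165 = 690, giving log₂ n ≤ 4.6000 and n ≤ 24.251. The largest whole number is 24.

24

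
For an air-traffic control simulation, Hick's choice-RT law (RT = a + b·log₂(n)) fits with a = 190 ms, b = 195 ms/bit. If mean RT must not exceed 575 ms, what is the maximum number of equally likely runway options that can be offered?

3

Information budget: (575 − 190)/195 = 1.9744 bits, so n ≤ 2^1.9744 = 3.930 → at most 3.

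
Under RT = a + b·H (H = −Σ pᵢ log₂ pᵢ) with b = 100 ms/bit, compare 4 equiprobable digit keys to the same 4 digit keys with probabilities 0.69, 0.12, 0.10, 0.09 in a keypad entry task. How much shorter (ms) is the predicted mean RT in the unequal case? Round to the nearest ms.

62 ms

Equiprobable entropy H₀ = log₂ 4 = 2.0000 bits.
Skewed entropy H = −Σ pᵢ log₂ pᵢ = 1.3813 bits.
ΔRT = b·(H₀ − H) = 100 × 0.6187 = 61.87 ms.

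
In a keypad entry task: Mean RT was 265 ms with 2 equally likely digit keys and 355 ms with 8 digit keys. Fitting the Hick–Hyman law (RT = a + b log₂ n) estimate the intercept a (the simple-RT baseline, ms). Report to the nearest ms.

Slope: b = (355 − 265) / (log₂ 8 − log₂ 2) = 90/2.0000 = 45 ms/bit.
a = RT₁ − b·log₂ n₁ = 265 − 45 × 1 = 220.000 ms.

220 ms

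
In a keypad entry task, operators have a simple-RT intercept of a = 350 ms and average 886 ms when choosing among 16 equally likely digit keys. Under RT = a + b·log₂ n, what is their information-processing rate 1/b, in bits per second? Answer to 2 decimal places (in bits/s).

Choice component = 886 − 350 = 536 ms over log₂(16) = 4 bits.
b = 536 / 4 = 134.000 ms/bit, so 1/b = 7.463 bits/s.

7.46 bits/s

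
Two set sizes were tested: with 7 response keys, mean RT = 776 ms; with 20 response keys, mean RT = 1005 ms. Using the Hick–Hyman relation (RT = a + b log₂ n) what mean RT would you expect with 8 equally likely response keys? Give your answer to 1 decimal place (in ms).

With log₂ n on the abscissa the relation is linear; from the two conditions:
  b = (1005 − 776) / (log₂ 20 − log₂ 7) = 229 / (4.3219 − 2.8074) = 151.198 ms/bit
  a = 776 − 151.198 × 2.8074 = 351.534 ms
Then RT(8) = 351.534 + 151.198 × log₂ 8 = 351.534 + 151.198 × 3 ≈ 805.127 ms.

805.1 ms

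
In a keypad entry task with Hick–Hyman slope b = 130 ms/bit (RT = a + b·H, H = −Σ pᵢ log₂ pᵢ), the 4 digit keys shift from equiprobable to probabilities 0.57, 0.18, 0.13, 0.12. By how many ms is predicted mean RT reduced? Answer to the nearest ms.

45 ms

Equiprobable entropy H₀ = log₂ 4 = 2.0000 bits.
Skewed entropy H = −Σ pᵢ log₂ pᵢ = 1.6573 bits.
ΔRT = b·(H₀ − H) = 130 × 0.3427 = 44.55 ms.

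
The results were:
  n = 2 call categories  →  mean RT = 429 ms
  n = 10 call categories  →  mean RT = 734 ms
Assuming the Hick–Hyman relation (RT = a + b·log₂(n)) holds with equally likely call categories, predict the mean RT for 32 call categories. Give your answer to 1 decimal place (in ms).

954.4 ms

Fit slope and intercept:
  b = (734 − 429) / (log₂ 10 − log₂ 2) = 305 / (3.3219 − 1) = 131.356 ms/bit
  a = 429 − 131.356 × 1 = 297.644 ms
Then RT(32) = 297.644 + 131.356 × log₂ 32 = 297.644 + 131.356 × 5 ≈ 954.425 ms.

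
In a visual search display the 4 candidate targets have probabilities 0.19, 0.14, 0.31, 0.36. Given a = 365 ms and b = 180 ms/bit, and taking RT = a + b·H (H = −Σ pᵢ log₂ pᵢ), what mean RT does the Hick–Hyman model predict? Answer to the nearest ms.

H = 0.19·log₂(1/0.19) + 0.14·log₂(1/0.14) + 0.31·log₂(1/0.31) + 0.36·log₂(1/0.36) = 1.9067 bits.
RT = 365 + 180 × 1.9067 = 708.21 ms.

708 ms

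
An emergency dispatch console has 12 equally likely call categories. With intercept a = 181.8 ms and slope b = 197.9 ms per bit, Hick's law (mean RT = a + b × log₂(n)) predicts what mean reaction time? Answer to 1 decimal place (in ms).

log₂(12) = 3.5850 bits, so RT = 181.8 + 197.9 × 3.5850 ≈ 891.264 ms.

891.3 ms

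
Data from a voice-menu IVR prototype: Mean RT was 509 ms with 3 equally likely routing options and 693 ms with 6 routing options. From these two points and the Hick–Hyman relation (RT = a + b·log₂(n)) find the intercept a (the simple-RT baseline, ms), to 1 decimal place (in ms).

217.4 ms

The slope on a log₂ axis is (693 − 509) / (2.5850 − 1.5850) = 184.000 ms/bit.
Intercept: a = 509 − 184.000·log₂(3) = 217.367 ms.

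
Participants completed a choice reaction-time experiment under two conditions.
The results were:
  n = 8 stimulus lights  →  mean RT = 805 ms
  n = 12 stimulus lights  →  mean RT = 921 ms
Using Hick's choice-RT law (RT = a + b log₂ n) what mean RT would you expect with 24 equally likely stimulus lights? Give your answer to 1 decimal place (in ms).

1119.3 ms

Fit slope and intercept:
  b = (921 − 805) / (log₂ 12 − log₂ 8) = 116 / (3.5850 − 3) = 198.303 ms/bit
  a = 805 − 198.303 × 3 = 210.090 ms
Then RT(24) = 210.090 + 198.303 × log₂ 24 = 210.090 + 198.303 × 4.5850 ≈ 1119.303 ms.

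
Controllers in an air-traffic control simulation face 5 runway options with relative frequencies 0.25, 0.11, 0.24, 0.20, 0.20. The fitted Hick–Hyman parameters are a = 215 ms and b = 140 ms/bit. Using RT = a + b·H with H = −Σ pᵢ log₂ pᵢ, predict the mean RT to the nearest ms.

533 ms

H = 0.25·log₂(1/0.25) + 0.11·log₂(1/0.11) + 0.24·log₂(1/0.24) + 0.20·log₂(1/0.20) + 0.20·log₂(1/0.20) = 2.2732 bits.
RT = 215 + 140 × 2.2732 = 533.25 ms.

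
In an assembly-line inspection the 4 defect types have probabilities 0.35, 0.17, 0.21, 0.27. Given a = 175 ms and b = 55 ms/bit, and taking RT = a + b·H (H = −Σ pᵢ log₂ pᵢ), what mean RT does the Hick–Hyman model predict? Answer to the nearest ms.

282 ms

H = 0.35·log₂(1/0.35) + 0.17·log₂(1/0.17) + 0.21·log₂(1/0.21) + 0.27·log₂(1/0.27) = 1.9475 bits.
RT = 175 + 55 × 1.9475 = 282.11 ms.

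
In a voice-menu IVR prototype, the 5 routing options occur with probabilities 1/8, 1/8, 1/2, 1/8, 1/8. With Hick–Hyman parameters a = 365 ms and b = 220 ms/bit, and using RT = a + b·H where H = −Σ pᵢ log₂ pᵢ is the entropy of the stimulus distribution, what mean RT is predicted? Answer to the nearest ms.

805 ms

H = −Σ pᵢ log₂ pᵢ = 0.125·3 + 0.125·3 + 0.5·1 + 0.125·3 + 0.125·3 = 2.000 bits.
RT = 365 + 220 × 2.000 = 805.00 ms.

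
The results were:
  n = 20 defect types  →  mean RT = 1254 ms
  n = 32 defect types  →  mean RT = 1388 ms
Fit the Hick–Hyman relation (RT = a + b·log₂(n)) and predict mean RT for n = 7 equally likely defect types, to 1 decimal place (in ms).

954.7 ms

Fit slope and intercept:
  b = (1388 − 1254) / (log₂ 32 − log₂ 20) = 134 / (5 − 4.3219) = 197.619 ms/bit
  a = 1254 − 197.619 × 4.3219 = 399.904 ms
Then RT(7) = 399.904 + 197.619 × log₂ 7 = 399.904 + 197.619 × 2.8074 ≈ 954.691 ms.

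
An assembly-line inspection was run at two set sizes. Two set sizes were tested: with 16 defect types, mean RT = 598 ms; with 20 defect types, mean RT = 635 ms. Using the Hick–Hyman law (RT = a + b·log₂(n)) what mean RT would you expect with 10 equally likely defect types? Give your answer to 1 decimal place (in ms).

520.1 ms

With log₂ n on the abscissa the relation is linear; from the two conditions:
  b = (635 − 598) / (log₂ 20 − log₂ 16) = 37 / (4.3219 − 4) = 114.932 ms/bit
  a = 598 − 114.932 × 4 = 138.270 ms
Then RT(10) = 138.270 + 114.932 × log₂ 10 = 138.270 + 114.932 × 3.3219 ≈ 520.068 ms.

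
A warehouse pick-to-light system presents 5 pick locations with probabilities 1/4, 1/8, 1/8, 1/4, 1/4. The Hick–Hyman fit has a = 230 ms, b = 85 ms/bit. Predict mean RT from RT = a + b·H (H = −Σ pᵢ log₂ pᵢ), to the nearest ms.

H = −Σ pᵢ log₂ pᵢ = 0.25·2 + 0.125·3 + 0.125·3 + 0.25·2 + 0.25·2 = 2.250 bits.
RT = 230 + 85 × 2.250 = 421.25 ms.

421 ms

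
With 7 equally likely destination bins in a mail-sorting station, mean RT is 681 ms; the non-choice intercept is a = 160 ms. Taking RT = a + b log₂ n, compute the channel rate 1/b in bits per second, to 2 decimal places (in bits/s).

5.39 bits/s

Choice component = 681 − 160 = 521 ms over log₂(7) = 2.8074 bits.
b = 521 / 2.8074 = 185.584 ms/bit, so 1/b = 5.388 bits/s.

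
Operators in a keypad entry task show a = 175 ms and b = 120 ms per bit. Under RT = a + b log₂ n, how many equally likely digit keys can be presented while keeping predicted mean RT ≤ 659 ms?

16

Set 175 + 120·log₂ n ≤ 659 → log₂ n ≤ (659 − 175)/120 = 4.0333.
So n ≤ 2^4.0333 = 16.374; the largest integer n is 16.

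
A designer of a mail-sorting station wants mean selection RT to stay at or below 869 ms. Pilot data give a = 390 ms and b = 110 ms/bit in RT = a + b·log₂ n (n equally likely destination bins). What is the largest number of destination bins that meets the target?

Set 390 + 110·log₂ n ≤ 869 → log₂ n ≤ (869 − 390)/110 = 4.3545.
So n ≤ 2^4.3545 = 20.457; the largest integer n is 20.

20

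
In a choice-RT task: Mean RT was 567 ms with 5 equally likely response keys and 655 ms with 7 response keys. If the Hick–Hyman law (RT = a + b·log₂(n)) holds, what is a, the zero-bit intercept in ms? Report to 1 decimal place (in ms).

Slope: b = (655 − 567) / (log₂ 7 − log₂ 5) = 88/0.4854 = 181.284 ms/bit.
Intercept: a = 567 − 181.284·log₂(5) = 146.072 ms.

146.1 ms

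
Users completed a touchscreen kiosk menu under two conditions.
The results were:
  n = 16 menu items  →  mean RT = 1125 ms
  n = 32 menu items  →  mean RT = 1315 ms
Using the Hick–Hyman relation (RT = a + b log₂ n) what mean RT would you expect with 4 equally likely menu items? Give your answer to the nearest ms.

745 ms

Fit slope and intercept:
  b = (1315 − 1125) / (log₂ 32 − log₂ 16) = 190 / (5 − 4) = 190 ms/bit
  a = 1125 − 190 × 4 = 365 ms
Then RT(4) = 365 + 190 × log₂ 4 = 365 + 190 × 2 ≈ 745.000 ms.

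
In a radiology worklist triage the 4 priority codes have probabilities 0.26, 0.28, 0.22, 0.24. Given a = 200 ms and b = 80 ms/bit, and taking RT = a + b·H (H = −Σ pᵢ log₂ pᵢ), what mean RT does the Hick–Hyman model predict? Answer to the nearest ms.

H = 0.26·log₂(1/0.26) + 0.28·log₂(1/0.28) + 0.22·log₂(1/0.22) + 0.24·log₂(1/0.24) = 1.9942 bits.
RT = 200 + 80 × 1.9942 = 359.54 ms.

360 ms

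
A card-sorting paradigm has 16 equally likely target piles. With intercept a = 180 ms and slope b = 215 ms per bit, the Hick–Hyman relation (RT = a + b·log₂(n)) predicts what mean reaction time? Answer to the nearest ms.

log₂(16) = 4 bits, so RT = 180 + 215 × 4 ≈ 1040.000 ms.

1040 ms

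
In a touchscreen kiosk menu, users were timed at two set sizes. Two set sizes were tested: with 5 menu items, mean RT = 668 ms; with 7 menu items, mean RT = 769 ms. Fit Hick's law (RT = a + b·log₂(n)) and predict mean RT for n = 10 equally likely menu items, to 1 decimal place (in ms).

876.1 ms

With log₂ n on the abscissa the relation is linear; from the two conditions:
  b = (769 − 668) / (log₂ 7 − log₂ 5) = 101 / (2.8074 − 2.3219) = 208.064 ms/bit
  a = 668 − 208.064 × 2.3219 = 184.890 ms
Then RT(10) = 184.890 + 208.064 × log₂ 10 = 184.890 + 208.064 × 3.3219 ≈ 876.064 ms.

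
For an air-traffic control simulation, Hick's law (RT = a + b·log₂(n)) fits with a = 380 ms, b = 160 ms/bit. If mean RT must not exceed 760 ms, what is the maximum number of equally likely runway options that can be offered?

5

Information budget: (760 − 380)/160 = 2.3750 bits, so n ≤ 2^2.3750 = 5.187 → at most 5.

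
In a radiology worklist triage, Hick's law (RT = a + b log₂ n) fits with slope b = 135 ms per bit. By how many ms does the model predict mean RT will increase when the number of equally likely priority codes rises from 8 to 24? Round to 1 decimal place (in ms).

The intercept a cancels: ΔRT = b·(log₂ n₂ − log₂ n₁) = b·log₂(n₂/n₁).
log₂(24) − log₂(8) = 4.5850 − 3 = 1.5850.
ΔRT = 135 × 1.5850 = 213.970 ms.

214.0 ms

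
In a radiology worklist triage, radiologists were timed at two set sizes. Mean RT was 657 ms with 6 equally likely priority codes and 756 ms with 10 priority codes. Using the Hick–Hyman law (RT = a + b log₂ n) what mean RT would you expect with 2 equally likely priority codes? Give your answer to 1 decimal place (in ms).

444.1 ms

Solve the two-equation system in a and b:
  b = (756 − 657) / (log₂ 10 − log₂ 6) = 99 / (3.3219 − 2.5850) = 134.335 ms/bit
  a = 657 − 134.335 × 2.5850 = 309.750 ms
Then RT(2) = 309.750 + 134.335 × log₂ 2 = 309.750 + 134.335 × 1 ≈ 444.085 ms.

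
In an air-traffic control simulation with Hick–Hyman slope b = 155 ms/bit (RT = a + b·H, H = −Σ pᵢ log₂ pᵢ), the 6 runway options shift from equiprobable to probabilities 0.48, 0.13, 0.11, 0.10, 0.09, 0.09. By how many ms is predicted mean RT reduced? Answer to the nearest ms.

60 ms

Equiprobable entropy H₀ = log₂ 6 = 2.5850 bits.
Skewed entropy H = −Σ pᵢ log₂ pᵢ = 2.1987 bits.
ΔRT = b·(H₀ − H) = 155 × 0.3863 = 59.87 ms.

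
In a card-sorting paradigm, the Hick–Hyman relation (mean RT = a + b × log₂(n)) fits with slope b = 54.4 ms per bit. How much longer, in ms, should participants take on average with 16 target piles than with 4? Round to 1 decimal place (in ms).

Only the slope matters, since a is common to both: ΔRT = b·log₂(n₂/n₁).
log₂(16) − log₂(4) = log₂(16/4) = log₂(4) = 2.
ΔRT = 54.4 × 2.0000 = 108.800 ms.

108.8 ms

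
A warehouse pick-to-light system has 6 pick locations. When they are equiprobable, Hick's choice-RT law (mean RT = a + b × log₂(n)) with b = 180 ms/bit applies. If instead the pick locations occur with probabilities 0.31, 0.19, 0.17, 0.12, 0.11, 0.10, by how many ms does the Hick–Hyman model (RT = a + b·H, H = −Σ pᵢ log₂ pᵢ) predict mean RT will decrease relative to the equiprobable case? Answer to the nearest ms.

22 ms

Equiprobable entropy H₀ = log₂ 6 = 2.5850 bits.
Skewed entropy H = −Σ pᵢ log₂ pᵢ = 2.4632 bits.
ΔRT = b·(H₀ − H) = 180 × 0.1218 = 21.93 ms.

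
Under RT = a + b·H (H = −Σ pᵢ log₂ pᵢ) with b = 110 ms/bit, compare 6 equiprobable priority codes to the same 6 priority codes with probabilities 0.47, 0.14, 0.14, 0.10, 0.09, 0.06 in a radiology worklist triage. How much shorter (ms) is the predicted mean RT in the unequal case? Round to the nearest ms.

43 ms

Equiprobable entropy H₀ = log₂ 6 = 2.5850 bits.
Skewed entropy H = −Σ pᵢ log₂ pᵢ = 2.1946 bits.
ΔRT = b·(H₀ − H) = 110 × 0.3904 = 42.94 ms.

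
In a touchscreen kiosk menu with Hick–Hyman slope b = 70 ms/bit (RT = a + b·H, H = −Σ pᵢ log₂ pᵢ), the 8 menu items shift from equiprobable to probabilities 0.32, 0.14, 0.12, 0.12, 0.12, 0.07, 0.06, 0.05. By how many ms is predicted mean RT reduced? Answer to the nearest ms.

The RT saving is b·ΔH. Equiprobable H₀ = log₂(8) = 3.0000 bits; with the given probabilities H = 2.7525 bits.
b·(H₀ − H) = 70 × (3.0000 − 2.7525) = 17.32 ms.

17 ms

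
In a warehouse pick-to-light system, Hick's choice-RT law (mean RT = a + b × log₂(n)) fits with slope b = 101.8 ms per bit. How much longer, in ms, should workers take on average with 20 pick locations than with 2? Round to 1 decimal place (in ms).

The intercept a cancels: ΔRT = b·(log₂ n₂ − log₂ n₁) = b·log₂(n₂/n₁).
log₂(20) − log₂(2) = 4.3219 − 1 = 3.3219.
ΔRT = 101.8 × 3.3219 = 338.172 ms.

338.2 ms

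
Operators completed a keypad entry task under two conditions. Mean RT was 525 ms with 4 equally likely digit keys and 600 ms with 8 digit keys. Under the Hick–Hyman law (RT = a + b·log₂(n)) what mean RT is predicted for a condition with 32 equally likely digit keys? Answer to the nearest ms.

750 ms

Solve the two-equation system in a and b:
  b = (600 − 525) / (log₂ 8 − log₂ 4) = 75 / (3 − 2) = 75 ms/bit
  a = 525 − 75 × 2 = 375 ms
Then RT(32) = 375 + 75 × log₂ 32 = 375 + 75 × 5 ≈ 750.000 ms.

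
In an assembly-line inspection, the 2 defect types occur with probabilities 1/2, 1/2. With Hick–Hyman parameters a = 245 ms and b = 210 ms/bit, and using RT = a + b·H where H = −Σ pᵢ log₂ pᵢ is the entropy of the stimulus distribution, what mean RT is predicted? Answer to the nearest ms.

455 ms

Each term −pᵢ log₂ pᵢ: 0.5·1 + 0.5·1; summed, H = 1.000 bits.
Mean RT = a + bH = 245 + 210·1.000 = 455.00 ms.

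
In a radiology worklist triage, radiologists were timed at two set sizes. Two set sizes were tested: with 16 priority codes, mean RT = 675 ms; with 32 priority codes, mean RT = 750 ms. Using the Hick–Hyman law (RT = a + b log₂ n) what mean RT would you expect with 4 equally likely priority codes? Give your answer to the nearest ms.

525 ms

With log₂ n on the abscissa the relation is linear; from the two conditions:
  b = (750 − 675) / (log₂ 32 − log₂ 16) = 75 / (5 − 4) = 75 ms/bit
  a = 675 − 75 × 4 = 375 ms
Then RT(4) = 375 + 75 × log₂ 4 = 375 + 75 × 2 ≈ 525.000 ms.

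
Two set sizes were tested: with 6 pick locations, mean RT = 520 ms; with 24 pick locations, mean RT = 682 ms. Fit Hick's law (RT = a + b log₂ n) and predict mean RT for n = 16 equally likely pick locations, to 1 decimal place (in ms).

634.6 ms

With log₂ n on the abscissa the relation is linear; from the two conditions:
  b = (682 − 520) / (log₂ 24 − log₂ 6) = 162 / (4.5850 − 2.5850) = 81.000 ms/bit
  a = 520 − 81.000 × 2.5850 = 310.618 ms
Then RT(16) = 310.618 + 81.000 × log₂ 16 = 310.618 + 81.000 × 4 ≈ 634.618 ms.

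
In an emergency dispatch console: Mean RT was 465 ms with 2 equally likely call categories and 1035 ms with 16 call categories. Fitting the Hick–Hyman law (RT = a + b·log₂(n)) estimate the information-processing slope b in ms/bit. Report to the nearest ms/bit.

190 ms/bit

Slope: b = (1035 − 465) / (log₂ 16 − log₂ 2) = 570/3.0000 = 190 ms/bit.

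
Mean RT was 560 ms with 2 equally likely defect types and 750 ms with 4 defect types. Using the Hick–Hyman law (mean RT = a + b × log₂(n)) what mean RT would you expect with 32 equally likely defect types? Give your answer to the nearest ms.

1320 ms

Fit slope and intercept:
  b = (750 − 560) / (log₂ 4 − log₂ 2) = 190 / (2 − 1) = 190 ms/bit
  a = 560 − 190 × 1 = 370 ms
Then RT(32) = 370 + 190 × log₂ 32 = 370 + 190 × 5 ≈ 1320.000 ms.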